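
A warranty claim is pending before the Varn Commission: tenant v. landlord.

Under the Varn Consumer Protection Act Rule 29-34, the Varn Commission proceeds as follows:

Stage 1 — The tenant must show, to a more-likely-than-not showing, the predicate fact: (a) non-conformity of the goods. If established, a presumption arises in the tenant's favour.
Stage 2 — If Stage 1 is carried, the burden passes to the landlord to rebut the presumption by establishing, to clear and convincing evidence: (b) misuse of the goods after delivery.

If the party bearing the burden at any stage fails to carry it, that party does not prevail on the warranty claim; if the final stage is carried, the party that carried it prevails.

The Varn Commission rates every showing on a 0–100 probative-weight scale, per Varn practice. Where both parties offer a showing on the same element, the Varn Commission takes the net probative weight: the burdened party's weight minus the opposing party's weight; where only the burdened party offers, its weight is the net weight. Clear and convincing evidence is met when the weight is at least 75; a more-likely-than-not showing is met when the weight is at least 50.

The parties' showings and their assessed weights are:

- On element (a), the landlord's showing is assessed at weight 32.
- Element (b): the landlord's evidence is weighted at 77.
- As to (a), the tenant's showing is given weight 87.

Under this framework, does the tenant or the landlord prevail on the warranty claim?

At Stage 1 the tenant must meet a more-likely-than-not showing (weight is at least 50): on (a) the weight is 87 less the opposing 32 gives net 55, which does reach 50, so (a) meets the standard.
  Stage 1 carried; the burden shifts to the landlord.
At Stage 2 the landlord must meet clear and convincing evidence (weight is at least 75): on (b) the weight is 77, which does reach 75, so (b) meets the standard.
  Stage 2 carried; the final stage is satisfied.
All stages carried — the landlord prevails.

landlord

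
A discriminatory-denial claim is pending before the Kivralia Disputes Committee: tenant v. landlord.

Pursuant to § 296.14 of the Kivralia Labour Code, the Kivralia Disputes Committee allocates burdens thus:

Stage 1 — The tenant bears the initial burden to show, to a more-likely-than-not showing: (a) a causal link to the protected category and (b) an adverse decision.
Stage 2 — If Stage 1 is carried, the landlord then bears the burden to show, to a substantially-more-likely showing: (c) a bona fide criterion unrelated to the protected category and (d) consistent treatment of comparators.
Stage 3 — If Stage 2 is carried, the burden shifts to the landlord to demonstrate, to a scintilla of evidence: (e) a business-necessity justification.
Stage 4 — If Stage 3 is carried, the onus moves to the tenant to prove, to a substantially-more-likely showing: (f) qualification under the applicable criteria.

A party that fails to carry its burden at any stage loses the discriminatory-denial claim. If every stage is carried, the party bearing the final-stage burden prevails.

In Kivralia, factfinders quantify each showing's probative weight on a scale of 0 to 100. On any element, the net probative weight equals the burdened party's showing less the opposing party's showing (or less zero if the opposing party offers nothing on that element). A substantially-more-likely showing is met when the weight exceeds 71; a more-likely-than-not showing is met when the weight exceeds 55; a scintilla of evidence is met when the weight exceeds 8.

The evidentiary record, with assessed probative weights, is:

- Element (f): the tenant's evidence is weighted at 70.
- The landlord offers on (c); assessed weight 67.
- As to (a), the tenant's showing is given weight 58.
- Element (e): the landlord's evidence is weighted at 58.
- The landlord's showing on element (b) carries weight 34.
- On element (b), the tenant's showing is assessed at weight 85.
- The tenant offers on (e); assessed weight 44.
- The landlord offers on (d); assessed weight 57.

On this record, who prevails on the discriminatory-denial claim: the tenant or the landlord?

landlord

Stage 1 — burden on tenant; standard: a more-likely-than-not showing (weight exceeds 55).
    (a): 58 > 55 [met]
    (b): 85 − 34 = 51 ≤ 55 [not met]
  Stage 1 not carried; the tenant fails its burden.
The analysis ends at Stage 1; the landlord prevails.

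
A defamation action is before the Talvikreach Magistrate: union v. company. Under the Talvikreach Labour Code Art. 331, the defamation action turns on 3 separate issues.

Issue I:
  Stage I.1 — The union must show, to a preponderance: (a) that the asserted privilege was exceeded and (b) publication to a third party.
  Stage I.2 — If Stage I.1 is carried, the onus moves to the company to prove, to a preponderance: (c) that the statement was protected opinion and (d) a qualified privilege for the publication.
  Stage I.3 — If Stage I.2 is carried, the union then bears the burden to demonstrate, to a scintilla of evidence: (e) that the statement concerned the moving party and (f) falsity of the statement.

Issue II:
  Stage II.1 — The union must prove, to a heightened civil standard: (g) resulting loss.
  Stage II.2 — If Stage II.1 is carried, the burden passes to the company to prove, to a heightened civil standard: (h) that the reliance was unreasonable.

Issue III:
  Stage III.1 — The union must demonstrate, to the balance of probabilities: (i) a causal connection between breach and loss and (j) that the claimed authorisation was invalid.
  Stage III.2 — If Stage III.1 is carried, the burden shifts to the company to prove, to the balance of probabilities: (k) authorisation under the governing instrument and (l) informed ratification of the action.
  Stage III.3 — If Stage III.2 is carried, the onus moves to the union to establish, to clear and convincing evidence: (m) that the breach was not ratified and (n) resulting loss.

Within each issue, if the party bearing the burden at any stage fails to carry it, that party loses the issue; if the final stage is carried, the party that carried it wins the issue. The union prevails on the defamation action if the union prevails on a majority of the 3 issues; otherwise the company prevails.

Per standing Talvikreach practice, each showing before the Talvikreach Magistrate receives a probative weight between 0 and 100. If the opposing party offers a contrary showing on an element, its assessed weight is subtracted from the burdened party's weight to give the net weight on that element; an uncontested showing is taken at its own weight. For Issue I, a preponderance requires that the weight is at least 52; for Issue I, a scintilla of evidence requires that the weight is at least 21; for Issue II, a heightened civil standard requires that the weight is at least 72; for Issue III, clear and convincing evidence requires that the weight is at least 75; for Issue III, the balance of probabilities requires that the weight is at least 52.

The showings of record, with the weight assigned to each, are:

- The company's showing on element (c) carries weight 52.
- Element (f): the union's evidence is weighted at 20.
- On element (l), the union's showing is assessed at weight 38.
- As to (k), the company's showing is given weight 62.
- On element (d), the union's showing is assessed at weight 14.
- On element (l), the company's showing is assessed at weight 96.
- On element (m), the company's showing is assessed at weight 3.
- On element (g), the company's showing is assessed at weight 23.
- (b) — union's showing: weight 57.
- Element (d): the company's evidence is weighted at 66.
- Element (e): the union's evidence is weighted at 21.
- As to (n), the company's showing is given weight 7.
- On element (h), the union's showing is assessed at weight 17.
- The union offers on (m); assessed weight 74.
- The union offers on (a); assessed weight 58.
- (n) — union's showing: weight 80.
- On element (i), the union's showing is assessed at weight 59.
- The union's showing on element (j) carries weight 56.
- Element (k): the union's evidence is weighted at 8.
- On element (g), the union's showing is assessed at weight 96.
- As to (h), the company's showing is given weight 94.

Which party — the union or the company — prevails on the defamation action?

— Issue I —
Stage I.1 — burden on union; standard: a preponderance (weight is at least 52).
    (a): 58 ≥ 52 [met]
    (b): 57 ≥ 52 [met]
  Stage I.1 carried; the burden shifts to the company.
Stage I.2 — burden on company; standard: a preponderance (weight is at least 52).
    (c): 52 ≥ 52 [met]
    (d): 66 − 14 = 52 ≥ 52 [met]
  The company carries Stage I.2; the union now bears the burden.
Stage I.3 — burden on union; standard: a scintilla of evidence (weight is at least 21).
    (e): 21 ≥ 21 [met]
    (f): 20 < 21 [not met]
  Stage I.3 not carried; the union fails its burden.
The analysis ends at Stage I.3; the company prevails on this issue.
— Issue II —
At Stage II.1 the union must meet a heightened civil standard (weight is at least 72): on (g) the weight is 96 less the opposing 23 gives net 73, which does reach 72, so (g) meets the standard.
  Stage II.1 carried; the burden shifts to the company.
At Stage II.2 the company must meet a heightened civil standard (weight is at least 72): on (h) the weight is 94 less the opposing 17 gives net 77, ≥ 72, so (h) meets the standard.
  Stage II.2 carried; the final stage is satisfied.
All stages carried — the company prevails on this issue.
— Issue III —
At Stage III.1 the union must meet the balance of probabilities (weight is at least 52): on (i) the weight is 59, which does reach 52, so (i) meets the standard; on (j) the weight is 56, which does reach 52, so (j) meets the standard.
  Stage III.1 is satisfied; the onus moves to the company.
At Stage III.2 the company must meet the balance of probabilities (weight is at least 52): on (k) the weight is 62 less the opposing 8 gives net 54, which does reach 52, so (k) meets the standard; on (l) the weight is 96 less the opposing 38 gives net 58, which does reach 52, so (l) meets the standard.
  The company carries Stage III.2; the union now bears the burden.
At Stage III.3 the union must meet clear and convincing evidence (weight is at least 75): on (m) the weight is 74 less the opposing 3 gives net 71, < 75, so (m) does not meet the standard; on (n) the weight is 80 less the opposing 7 gives net 73, < 75, so (n) does not meet the standard.
  Not every element is met, so the union fails to carry Stage III.3.
The analysis ends at Stage III.3; the company prevails on this issue.
Per-issue: Issue I → company; Issue II → company; Issue III → company. The union must prevail on a majority of issues; overall, the company prevails.

company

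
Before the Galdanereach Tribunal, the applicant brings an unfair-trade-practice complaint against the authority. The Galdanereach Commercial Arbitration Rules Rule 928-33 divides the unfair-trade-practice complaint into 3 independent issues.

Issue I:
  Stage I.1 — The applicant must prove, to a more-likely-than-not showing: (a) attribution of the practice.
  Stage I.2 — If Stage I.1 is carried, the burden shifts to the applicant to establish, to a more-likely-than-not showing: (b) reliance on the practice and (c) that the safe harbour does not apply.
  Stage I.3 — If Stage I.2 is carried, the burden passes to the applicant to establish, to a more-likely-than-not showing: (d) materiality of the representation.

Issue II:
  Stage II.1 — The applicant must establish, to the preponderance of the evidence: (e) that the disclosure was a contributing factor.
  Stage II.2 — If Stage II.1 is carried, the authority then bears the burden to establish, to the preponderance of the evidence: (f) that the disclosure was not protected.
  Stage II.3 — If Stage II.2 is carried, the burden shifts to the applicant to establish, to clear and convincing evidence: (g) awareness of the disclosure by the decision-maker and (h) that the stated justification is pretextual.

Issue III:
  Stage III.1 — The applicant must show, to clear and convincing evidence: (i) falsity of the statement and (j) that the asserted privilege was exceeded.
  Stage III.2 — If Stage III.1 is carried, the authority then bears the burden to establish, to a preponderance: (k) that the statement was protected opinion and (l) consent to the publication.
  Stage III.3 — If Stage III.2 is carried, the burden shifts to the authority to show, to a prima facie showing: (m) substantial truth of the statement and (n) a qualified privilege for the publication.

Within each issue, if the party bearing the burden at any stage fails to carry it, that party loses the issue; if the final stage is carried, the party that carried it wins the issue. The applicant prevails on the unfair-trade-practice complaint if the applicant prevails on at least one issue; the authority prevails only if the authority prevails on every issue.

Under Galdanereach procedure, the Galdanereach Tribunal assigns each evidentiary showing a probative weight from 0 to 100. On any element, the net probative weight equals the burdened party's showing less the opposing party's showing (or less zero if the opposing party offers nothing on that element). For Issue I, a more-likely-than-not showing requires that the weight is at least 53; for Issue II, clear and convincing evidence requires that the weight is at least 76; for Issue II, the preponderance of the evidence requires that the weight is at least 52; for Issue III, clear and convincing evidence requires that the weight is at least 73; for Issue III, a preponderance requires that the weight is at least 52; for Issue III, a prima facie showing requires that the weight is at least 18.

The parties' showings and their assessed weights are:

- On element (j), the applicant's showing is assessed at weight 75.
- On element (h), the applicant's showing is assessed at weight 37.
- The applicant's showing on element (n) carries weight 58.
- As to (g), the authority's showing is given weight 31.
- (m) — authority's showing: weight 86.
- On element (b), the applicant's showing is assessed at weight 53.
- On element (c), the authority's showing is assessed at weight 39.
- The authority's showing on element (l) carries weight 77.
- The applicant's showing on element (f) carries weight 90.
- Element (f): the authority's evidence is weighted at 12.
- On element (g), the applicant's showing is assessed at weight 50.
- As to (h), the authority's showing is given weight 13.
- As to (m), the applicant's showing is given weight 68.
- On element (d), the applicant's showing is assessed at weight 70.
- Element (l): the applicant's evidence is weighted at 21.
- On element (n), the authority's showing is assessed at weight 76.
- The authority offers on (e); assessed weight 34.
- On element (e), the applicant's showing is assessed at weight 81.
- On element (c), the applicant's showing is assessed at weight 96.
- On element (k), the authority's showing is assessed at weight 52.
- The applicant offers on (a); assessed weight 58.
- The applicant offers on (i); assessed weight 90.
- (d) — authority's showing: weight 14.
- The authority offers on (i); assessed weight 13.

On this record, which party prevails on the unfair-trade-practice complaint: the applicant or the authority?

applicant

— Issue I —
At Stage I.1 the applicant must meet a more-likely-than-not showing (weight is at least 53): on (a) the weight is 58, which does reach 53, so (a) meets the standard.
  Stage I.1 carried; the burden remains with the applicant.
At Stage I.2 the applicant must meet a more-likely-than-not showing (weight is at least 53): on (b) the weight is 53, ≥ 53, so (b) meets the standard; on (c) the weight is 96 less the opposing 39 gives net 57, ≥ 53, so (c) meets the standard.
  Stage I.2 is satisfied; the applicant continues to bear the burden.
At Stage I.3 the applicant must meet a more-likely-than-not showing (weight is at least 53): on (d) the weight is 70 less the opposing 14 gives net 56, which does reach 53, so (d) meets the standard.
  The applicant carries the last stage.
All stages carried — the applicant prevails on this issue.
— Issue II —
At Stage II.1 the applicant must meet the preponderance of the evidence (weight is at least 52): on (e) the weight is 81 less the opposing 34 gives net 47, which does not reach 52, so (e) does not meet the standard.
  Stage II.1 not carried; the applicant fails its burden.
The analysis ends at Stage II.1; the authority prevails on this issue.
— Issue III —
At Stage III.1 the applicant must meet clear and convincing evidence (weight is at least 73): on (i) the weight is 90 less the opposing 13 gives net 77, ≥ 73, so (i) meets the standard; on (j) the weight is 75, ≥ 73, so (j) meets the standard.
  Stage III.1 is satisfied; the onus moves to the authority.
At Stage III.2 the authority must meet a preponderance (weight is at least 52): on (k) the weight is 52, which does reach 52, so (k) meets the standard; on (l) the weight is 77 less the opposing 21 gives net 56, ≥ 52, so (l) meets the standard.
  Stage III.2 carried; the burden remains with the authority.
At Stage III.3 the authority must meet a prima facie showing (weight is at least 18): on (m) the weight is 86 less the opposing 68 gives net 18, which does reach 18, so (m) meets the standard; on (n) the weight is 76 less the opposing 58 gives net 18, which does reach 18, so (n) meets the standard.
  All elements met at the final stage.
Every stage carried; the authority prevails on this issue.
Per-issue: Issue I → applicant; Issue II → authority; Issue III → authority. The applicant must prevail on at least one issue; overall, the applicant prevails.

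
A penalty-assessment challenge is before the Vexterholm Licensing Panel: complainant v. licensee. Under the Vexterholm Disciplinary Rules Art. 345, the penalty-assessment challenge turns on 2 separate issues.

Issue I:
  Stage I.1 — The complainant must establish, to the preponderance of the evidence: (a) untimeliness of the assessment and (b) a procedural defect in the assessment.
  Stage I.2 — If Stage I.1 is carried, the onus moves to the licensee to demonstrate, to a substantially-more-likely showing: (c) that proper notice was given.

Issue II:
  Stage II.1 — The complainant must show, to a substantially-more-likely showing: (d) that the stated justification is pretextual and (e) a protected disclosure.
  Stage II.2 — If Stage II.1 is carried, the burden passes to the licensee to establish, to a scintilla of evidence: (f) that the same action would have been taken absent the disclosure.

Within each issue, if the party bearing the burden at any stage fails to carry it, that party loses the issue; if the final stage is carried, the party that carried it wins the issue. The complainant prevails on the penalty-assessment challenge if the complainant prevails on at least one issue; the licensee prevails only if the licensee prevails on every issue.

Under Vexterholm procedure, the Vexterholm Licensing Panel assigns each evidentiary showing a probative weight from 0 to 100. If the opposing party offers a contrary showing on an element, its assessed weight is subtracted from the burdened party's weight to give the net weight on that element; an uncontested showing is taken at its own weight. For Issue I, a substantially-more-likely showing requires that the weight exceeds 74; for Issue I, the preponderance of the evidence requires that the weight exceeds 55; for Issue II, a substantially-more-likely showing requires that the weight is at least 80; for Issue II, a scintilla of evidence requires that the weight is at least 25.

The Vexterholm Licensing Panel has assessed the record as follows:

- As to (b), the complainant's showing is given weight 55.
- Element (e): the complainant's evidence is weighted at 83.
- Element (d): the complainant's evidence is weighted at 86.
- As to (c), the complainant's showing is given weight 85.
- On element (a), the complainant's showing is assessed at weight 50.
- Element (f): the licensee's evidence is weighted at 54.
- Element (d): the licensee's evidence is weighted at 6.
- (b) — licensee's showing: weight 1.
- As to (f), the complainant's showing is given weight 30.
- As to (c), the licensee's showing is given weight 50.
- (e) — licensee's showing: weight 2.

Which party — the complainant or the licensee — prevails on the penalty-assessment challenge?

complainant

— Issue I —
At Stage I.1 the complainant must meet the preponderance of the evidence (weight exceeds 55): on (a) the weight is 50, ≤ 55, so (a) does not meet the standard; on (b) the weight is 55 less the opposing 1 gives net 54, which does not exceed 55, so (b) does not meet the standard.
  The complainant does not carry Stage I.1.
The analysis ends at Stage I.1; the licensee prevails on this issue.
— Issue II —
Stage II.1 (complainant, a substantially-more-likely showing, weight is at least 80): (d) net 86−6=80 ≥ 80 — meets; (e) net 83−2=81 ≥ 80 — meets.
  Stage II.1 is satisfied; the onus moves to the licensee.
Stage II.2 (licensee, a scintilla of evidence, weight is at least 25): (f) net 54−30=24 < 25 — fails.
  Not every element is met, so the licensee fails to carry Stage II.2.
The analysis ends at Stage II.2; the complainant prevails on this issue.
Per-issue: Issue I → licensee; Issue II → complainant. The complainant must prevail on at least one issue; overall, the complainant prevails.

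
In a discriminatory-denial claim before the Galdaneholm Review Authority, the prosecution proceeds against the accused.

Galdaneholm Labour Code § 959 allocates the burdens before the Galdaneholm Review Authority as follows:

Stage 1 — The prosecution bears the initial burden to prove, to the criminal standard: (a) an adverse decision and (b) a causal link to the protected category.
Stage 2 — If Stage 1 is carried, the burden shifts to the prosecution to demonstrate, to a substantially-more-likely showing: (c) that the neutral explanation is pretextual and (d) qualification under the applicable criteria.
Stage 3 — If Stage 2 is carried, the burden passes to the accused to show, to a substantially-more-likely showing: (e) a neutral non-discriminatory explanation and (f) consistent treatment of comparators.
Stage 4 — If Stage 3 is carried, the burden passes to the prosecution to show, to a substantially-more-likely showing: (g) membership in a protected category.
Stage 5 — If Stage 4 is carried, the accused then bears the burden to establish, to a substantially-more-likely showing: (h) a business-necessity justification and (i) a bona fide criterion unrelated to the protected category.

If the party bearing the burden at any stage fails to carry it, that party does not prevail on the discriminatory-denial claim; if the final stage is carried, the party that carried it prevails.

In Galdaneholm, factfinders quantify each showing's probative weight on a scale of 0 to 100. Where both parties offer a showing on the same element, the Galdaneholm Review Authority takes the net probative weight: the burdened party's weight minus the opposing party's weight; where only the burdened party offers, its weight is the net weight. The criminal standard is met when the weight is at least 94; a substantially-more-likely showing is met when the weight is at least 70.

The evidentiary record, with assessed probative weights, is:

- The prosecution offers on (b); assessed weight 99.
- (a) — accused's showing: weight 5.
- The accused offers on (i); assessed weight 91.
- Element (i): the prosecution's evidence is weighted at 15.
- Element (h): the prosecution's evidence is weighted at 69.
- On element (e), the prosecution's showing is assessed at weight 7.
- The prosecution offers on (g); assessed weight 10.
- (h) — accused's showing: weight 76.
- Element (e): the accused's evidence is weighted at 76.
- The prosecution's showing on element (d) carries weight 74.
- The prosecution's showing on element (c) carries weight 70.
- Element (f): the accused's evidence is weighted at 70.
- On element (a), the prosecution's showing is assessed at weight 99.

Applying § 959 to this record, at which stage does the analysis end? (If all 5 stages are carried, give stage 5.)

Stage 1 — burden on prosecution; standard: the criminal standard (weight is at least 94).
    (a): 99 − 5 = 94 ≥ 94 [met]
    (b): 99 ≥ 94 [met]
  Stage 1 carried; the burden remains with the prosecution.
Stage 2 — burden on prosecution; standard: a substantially-more-likely showing (weight is at least 70).
    (c): 70 ≥ 70 [met]
    (d): 74 ≥ 70 [met]
  The prosecution carries Stage 2; the accused now bears the burden.
Stage 3 — burden on accused; standard: a substantially-more-likely showing (weight is at least 70).
    (e): 76 − 7 = 69 < 70 [not met]
    (f): 70 ≥ 70 [met]
  The accused does not carry Stage 3.
The analysis ends at Stage 3; the prosecution prevails.

stage 3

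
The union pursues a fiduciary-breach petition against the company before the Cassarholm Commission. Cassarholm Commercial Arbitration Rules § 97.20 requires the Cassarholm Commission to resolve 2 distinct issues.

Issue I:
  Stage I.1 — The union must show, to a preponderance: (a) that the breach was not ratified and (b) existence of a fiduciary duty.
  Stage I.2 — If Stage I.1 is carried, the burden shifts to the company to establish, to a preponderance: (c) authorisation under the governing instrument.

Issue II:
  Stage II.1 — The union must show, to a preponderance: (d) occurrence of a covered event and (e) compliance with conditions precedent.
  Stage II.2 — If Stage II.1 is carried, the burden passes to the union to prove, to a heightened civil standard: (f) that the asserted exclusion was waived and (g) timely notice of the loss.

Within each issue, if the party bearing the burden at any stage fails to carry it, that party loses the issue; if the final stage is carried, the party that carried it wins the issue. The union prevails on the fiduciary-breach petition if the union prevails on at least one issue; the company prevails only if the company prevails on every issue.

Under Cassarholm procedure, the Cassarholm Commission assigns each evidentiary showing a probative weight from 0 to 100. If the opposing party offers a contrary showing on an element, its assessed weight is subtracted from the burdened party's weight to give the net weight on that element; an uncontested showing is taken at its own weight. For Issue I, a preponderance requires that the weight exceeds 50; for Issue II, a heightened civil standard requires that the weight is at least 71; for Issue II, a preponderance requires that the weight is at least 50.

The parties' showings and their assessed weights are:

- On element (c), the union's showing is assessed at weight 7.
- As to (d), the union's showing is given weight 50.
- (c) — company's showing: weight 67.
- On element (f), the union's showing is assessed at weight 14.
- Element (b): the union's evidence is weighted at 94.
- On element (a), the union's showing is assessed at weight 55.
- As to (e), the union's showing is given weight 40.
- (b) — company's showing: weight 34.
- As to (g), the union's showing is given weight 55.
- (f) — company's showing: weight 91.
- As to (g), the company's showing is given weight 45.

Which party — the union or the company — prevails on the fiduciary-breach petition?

company

— Issue I —
Stage I.1 (union, a preponderance, weight exceeds 50): (a) 55 > 50 — meets; (b) net 94−34=60 > 50 — meets.
  The union carries Stage I.1; the company now bears the burden.
Stage I.2 (company, a preponderance, weight exceeds 50): (c) net 67−7=60 > 50 — meets.
  All elements met at the final stage.
Every stage carried; the company prevails on this issue.
— Issue II —
At Stage II.1 the union must meet a preponderance (weight is at least 50): on (d) the weight is 50, which does reach 50, so (d) meets the standard; on (e) the weight is 40, which does not reach 50, so (e) does not meet the standard.
  Stage II.1 not carried; the union fails its burden.
The analysis ends at Stage II.1; the company prevails on this issue.
Per-issue: Issue I → company; Issue II → company. The union must prevail on at least one issue; overall, the company prevails.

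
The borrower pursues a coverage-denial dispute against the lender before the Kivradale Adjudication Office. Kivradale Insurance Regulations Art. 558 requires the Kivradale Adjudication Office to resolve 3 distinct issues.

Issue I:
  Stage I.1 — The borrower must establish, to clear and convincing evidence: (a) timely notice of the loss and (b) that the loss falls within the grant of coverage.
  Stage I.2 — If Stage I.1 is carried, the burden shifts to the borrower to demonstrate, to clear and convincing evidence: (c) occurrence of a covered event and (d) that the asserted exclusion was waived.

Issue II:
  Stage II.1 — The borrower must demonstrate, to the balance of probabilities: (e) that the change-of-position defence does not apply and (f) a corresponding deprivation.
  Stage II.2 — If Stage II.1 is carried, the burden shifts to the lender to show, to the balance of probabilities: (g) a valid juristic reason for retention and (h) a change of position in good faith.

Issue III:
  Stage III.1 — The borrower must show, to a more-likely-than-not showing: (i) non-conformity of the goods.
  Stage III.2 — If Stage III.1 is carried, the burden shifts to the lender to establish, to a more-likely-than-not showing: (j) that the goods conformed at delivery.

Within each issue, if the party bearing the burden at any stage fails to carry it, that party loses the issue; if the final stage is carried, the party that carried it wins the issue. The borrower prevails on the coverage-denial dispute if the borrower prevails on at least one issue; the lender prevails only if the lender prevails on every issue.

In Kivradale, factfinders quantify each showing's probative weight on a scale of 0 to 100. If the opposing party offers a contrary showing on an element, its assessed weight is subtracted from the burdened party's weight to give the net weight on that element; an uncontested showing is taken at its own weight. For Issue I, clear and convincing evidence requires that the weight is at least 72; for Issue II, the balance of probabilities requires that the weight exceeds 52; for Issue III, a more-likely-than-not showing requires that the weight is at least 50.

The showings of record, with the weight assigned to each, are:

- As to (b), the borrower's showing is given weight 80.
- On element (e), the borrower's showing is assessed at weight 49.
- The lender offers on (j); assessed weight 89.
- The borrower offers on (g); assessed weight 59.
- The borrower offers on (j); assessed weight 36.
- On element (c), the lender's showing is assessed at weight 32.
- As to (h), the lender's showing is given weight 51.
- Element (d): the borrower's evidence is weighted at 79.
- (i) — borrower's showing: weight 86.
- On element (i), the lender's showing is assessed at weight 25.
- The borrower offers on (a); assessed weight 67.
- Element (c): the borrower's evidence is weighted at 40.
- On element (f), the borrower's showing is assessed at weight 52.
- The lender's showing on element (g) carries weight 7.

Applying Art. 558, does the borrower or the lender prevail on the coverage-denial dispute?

— Issue I —
At Stage I.1 the borrower must meet clear and convincing evidence (weight is at least 72): on (a) the weight is 67, < 72, so (a) does not meet the standard; on (b) the weight is 80, ≥ 72, so (b) meets the standard.
  The borrower does not carry Stage I.1.
The analysis ends at Stage I.1; the lender prevails on this issue.
— Issue II —
At Stage II.1 the borrower must meet the balance of probabilities (weight exceeds 52): on (e) the weight is 49, which does not exceed 52, so (e) does not meet the standard; on (f) the weight is 52, which does not exceed 52, so (f) does not meet the standard.
  Not every element is met, so the borrower fails to carry Stage II.1.
The analysis ends at Stage II.1; the lender prevails on this issue.
— Issue III —
Stage III.1 — burden on borrower; standard: a more-likely-than-not showing (weight is at least 50).
    (i): 86 − 25 = 61 ≥ 50 [met]
  The borrower carries Stage III.1; the lender now bears the burden.
Stage III.2 — burden on lender; standard: a more-likely-than-not showing (weight is at least 50).
    (j): 89 − 36 = 53 ≥ 50 [met]
  Stage III.2 carried; the final stage is satisfied.
With every stage satisfied, the lender prevails on this issue.
Per-issue: Issue I → lender; Issue II → lender; Issue III → lender. The borrower must prevail on at least one issue; overall, the lender prevails.

lender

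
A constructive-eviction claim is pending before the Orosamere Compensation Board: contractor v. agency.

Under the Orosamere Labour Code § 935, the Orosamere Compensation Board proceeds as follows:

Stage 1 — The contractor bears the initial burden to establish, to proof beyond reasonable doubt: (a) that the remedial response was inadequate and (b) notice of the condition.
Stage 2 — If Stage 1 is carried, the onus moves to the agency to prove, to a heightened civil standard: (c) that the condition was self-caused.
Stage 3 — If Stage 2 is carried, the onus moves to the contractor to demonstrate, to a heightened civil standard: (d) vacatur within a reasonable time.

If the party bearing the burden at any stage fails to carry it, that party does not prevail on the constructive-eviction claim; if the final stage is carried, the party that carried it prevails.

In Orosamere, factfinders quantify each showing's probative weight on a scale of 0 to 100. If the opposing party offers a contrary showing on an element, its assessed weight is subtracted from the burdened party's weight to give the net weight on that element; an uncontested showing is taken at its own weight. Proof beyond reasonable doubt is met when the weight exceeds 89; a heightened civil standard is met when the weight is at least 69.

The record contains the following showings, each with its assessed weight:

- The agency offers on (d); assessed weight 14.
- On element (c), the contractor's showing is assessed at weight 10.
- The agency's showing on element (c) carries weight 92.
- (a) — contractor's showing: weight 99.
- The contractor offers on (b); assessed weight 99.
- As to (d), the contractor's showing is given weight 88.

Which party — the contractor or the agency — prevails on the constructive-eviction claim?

Stage 1 — burden on contractor; standard: proof beyond reasonable doubt (weight exceeds 89).
    (a): 99 > 89 [met]
    (b): 99 > 89 [met]
  The contractor carries Stage 1; the agency now bears the burden.
Stage 2 — burden on agency; standard: a heightened civil standard (weight is at least 69).
    (c): 92 − 10 = 82 ≥ 69 [met]
  Stage 2 is satisfied; the onus moves to the contractor.
Stage 3 — burden on contractor; standard: a heightened civil standard (weight is at least 69).
    (d): 88 − 14 = 74 ≥ 69 [met]
  All elements met at the final stage.
All stages carried — the contractor prevails.

contractor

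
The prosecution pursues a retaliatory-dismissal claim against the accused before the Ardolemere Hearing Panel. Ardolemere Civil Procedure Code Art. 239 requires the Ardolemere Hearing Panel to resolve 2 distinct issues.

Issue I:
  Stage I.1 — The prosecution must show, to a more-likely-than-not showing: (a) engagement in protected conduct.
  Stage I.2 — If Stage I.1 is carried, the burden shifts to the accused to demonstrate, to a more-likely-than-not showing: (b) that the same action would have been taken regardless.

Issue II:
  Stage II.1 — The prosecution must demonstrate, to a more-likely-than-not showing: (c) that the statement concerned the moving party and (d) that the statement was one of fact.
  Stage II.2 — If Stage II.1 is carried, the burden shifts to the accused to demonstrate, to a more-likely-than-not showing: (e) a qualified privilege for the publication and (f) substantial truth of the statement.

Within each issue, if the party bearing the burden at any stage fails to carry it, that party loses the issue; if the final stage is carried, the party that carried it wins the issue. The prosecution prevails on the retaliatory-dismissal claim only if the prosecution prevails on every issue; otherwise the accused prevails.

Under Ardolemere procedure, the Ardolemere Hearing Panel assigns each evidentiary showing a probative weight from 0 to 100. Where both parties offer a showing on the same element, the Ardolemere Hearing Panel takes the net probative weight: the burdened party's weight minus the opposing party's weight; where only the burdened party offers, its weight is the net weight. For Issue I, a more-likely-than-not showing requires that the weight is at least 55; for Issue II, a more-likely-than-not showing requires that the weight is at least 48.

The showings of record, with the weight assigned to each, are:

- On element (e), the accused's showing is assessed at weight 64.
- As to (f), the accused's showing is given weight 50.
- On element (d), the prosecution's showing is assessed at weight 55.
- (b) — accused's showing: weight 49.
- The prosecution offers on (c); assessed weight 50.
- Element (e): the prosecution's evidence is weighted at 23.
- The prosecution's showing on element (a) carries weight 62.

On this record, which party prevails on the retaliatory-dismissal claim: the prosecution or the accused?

prosecution

— Issue I —
Stage I.1 — burden on prosecution; standard: a more-likely-than-not showing (weight is at least 55).
    (a): 62 ≥ 55 [met]
  The prosecution carries Stage I.1; the accused now bears the burden.
Stage I.2 — burden on accused; standard: a more-likely-than-not showing (weight is at least 55).
    (b): 49 < 55 [not met]
  Stage I.2 not carried; the accused fails its burden.
The prosecution prevails on this issue.
— Issue II —
Stage II.1 (prosecution, a more-likely-than-not showing, weight is at least 48): (c) 50 ≥ 48 — meets; (d) 55 ≥ 48 — meets.
  Stage II.1 is satisfied; the onus moves to the accused.
Stage II.2 (accused, a more-likely-than-not showing, weight is at least 48): (e) net 64−23=41 < 48 — fails; (f) 50 ≥ 48 — meets.
  Not every element is met, so the accused fails to carry Stage II.2.
The analysis ends at Stage II.2; the prosecution prevails on this issue.
Per-issue: Issue I → prosecution; Issue II → prosecution. The prosecution must prevail on every issue; overall, the prosecution prevails.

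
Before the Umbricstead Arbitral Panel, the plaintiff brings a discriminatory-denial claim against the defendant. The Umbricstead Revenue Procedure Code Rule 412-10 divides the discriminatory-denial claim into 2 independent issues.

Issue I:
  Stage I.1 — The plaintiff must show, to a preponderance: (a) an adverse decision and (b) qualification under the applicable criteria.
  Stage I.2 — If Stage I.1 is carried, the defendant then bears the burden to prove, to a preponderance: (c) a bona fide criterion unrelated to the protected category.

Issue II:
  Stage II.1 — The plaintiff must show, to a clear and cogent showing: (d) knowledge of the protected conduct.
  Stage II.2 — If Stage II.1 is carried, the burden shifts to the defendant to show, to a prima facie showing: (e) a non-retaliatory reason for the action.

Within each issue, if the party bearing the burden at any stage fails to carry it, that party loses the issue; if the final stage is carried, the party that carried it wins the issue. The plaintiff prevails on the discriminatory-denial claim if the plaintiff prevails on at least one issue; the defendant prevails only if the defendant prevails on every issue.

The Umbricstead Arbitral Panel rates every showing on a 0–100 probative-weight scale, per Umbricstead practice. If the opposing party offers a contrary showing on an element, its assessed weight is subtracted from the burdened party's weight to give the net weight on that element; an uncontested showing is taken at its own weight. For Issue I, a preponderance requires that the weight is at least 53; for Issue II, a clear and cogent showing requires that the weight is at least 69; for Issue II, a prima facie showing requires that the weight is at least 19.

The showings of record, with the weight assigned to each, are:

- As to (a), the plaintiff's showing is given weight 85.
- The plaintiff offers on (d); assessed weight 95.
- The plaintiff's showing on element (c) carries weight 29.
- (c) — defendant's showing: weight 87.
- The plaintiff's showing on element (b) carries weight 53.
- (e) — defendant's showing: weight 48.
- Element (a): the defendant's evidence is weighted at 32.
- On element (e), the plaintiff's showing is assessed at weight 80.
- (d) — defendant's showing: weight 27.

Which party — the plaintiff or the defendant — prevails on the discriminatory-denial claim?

defendant

— Issue I —
Stage I.1 — burden on plaintiff; standard: a preponderance (weight is at least 53).
    (a): 85 − 32 = 53 ≥ 53 [met]
    (b): 53 ≥ 53 [met]
  The plaintiff carries Stage I.1; the defendant now bears the burden.
Stage I.2 — burden on defendant; standard: a preponderance (weight is at least 53).
    (c): 87 − 29 = 58 ≥ 53 [met]
  Stage I.2 carried; the final stage is satisfied.
Every stage carried; the defendant prevails on this issue.
— Issue II —
Stage II.1 (plaintiff, a clear and cogent showing, weight is at least 69): (d) net 95−27=68 < 69 — fails.
  Not every element is met, so the plaintiff fails to carry Stage II.1.
So the defendant prevails on this issue.
Per-issue: Issue I → defendant; Issue II → defendant. The plaintiff must prevail on at least one issue; overall, the defendant prevails.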